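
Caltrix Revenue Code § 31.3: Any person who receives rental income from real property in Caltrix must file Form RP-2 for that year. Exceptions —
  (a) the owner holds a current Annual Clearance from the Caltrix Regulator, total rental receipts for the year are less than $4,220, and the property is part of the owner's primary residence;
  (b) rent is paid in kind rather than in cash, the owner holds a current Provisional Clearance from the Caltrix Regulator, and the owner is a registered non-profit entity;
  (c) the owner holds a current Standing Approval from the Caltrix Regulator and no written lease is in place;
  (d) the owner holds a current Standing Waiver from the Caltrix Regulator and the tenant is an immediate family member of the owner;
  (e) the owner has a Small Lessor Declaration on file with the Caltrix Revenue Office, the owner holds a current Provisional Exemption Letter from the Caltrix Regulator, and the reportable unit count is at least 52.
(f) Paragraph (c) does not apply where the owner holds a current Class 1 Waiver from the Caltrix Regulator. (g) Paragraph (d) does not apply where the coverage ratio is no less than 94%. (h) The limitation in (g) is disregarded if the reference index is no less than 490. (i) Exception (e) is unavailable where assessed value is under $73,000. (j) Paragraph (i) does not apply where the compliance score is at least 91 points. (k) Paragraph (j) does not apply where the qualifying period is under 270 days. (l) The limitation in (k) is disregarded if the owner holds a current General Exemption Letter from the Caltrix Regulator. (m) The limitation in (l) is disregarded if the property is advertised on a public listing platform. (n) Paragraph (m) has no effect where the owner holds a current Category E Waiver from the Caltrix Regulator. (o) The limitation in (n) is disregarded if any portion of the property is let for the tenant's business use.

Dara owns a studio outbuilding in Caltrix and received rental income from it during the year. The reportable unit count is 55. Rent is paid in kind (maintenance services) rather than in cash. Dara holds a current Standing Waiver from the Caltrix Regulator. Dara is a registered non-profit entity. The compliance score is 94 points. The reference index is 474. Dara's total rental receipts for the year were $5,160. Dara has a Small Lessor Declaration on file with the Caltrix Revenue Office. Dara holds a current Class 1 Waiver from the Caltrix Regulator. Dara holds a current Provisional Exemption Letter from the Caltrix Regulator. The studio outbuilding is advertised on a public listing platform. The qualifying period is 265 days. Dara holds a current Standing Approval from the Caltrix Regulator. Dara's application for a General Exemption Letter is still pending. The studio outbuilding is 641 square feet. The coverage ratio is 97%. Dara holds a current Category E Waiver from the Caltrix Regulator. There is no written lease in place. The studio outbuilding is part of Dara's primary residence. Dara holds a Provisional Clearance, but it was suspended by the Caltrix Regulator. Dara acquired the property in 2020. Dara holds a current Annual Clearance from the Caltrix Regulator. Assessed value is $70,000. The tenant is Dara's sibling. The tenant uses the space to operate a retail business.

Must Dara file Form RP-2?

Yes — Dara must file Form RP-2.

Exception (a) requires that total rental receipts for the year are less than $4,220; but total rental receipts for the year are $5,160, not less than $4,220, so (a) is unavailable.
Exception (b) fails — there is no Provisional Clearance in force.
Exception (c) is satisfied on its face — a current Standing Approval is held; there is no written lease. But: (f) operates — a current Class 1 Waiver is held. Exception (c) does not apply.
All of (d)'s requirements are met (a current Standing Waiver is held; the tenant is an immediate family member). However, paragraphs (g)–(h) must be considered: (g) operates — the coverage ratio is 97%, meeting the 94% threshold. (h), which would lift (g), is not engaged — the reference index is 474, short of 490. Exception (d) does not apply.
All of (e)'s requirements are met (a Small Lessor Declaration is on file; a current Provisional Exemption Letter is held; the reportable unit count is 55, meeting the 52 threshold). However, paragraphs (i)–(o) must be considered: (i) operates against (e): assessed value is $70,000, under the $73,000 limit. (j) would limit (i) — the compliance score is 94 points, meeting the 91 points threshold — but (k) sets (j) aside: (k) is engaged — the qualifying period is 265 days, under the 270 days limit. (l), which would lift (k), is inapplicable — there is no General Exemption Letter in force. So (e) is unavailable.
No exception displaces § 31.3.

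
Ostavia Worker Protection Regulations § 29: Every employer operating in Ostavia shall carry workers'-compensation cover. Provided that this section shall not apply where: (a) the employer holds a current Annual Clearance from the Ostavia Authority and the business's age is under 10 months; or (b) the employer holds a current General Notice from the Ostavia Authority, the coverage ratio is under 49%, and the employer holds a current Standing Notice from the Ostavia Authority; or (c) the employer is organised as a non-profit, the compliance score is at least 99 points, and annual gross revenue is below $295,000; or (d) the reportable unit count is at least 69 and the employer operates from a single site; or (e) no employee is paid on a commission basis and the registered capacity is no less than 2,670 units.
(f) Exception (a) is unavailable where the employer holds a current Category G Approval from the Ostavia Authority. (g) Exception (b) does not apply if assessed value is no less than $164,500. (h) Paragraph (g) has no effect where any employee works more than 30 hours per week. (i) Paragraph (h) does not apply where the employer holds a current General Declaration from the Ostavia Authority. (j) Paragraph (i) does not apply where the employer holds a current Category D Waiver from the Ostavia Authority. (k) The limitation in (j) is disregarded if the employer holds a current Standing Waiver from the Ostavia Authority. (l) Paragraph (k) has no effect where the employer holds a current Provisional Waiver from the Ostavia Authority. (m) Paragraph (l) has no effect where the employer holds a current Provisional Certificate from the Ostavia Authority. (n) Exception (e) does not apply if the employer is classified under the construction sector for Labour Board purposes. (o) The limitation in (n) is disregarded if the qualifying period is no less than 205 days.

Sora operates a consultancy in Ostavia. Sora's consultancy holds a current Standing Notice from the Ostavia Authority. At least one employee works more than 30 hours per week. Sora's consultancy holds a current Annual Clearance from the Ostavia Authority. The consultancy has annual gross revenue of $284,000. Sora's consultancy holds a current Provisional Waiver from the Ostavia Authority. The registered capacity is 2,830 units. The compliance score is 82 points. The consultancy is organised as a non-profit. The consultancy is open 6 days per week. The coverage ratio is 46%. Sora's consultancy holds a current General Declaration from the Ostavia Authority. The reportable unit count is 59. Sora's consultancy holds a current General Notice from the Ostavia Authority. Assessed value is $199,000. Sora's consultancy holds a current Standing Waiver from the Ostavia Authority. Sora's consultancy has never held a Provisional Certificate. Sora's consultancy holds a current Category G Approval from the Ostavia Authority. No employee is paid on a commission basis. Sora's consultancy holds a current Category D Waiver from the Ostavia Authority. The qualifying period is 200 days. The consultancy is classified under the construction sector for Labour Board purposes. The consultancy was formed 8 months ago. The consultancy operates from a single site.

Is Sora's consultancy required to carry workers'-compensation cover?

Exception (a): a current Annual Clearance is held; the business's age is 8 months, under the 10 months limit — every condition holds. But: (f) is engaged — a current Category G Approval is held. Exception (a) does not apply.
Exception (b): a current General Notice is held; the coverage ratio is 46%, under the 49% limit; a current Standing Notice is held — every condition holds. Considering the limiting provisions: (g) would limit (b) — assessed value is $199,000, meeting the $164,500 threshold — but (h) sets (g) aside: (h) operates against (g): at least one employee exceeds 30 hours/week. (i) is triggered (a current General Declaration is held), but is set aside by (j): (j) is engaged — a current Category D Waiver is held. (k) would limit (j) — a current Standing Waiver is held — but (l) sets (k) aside: (l) operates against (k): a current Provisional Waiver is held. (m), which would lift (l), is not triggered — no current Provisional Certificate is held. (b) remains available.
Exception (c) requires that the compliance score is at least 99 points; but the compliance score is 82 points, short of 99 points, so (c) is unavailable.
Exception (d) fails — the reportable unit count is 59, short of 69.
All of (e)'s requirements are met (no employee is paid on commission; the registered capacity is 2,830 units, meeting the 2,670 units threshold). But applying paragraphs (n)–(o): (n) is engaged — the consultancy is classified under the construction sector. (o), which would lift (n), does not operate here — the qualifying period is 200 days, short of 205 days. Exception (e) does not apply.

No — exception (b) applies; Sora's consultancy is not required to carry workers'-compensation cover.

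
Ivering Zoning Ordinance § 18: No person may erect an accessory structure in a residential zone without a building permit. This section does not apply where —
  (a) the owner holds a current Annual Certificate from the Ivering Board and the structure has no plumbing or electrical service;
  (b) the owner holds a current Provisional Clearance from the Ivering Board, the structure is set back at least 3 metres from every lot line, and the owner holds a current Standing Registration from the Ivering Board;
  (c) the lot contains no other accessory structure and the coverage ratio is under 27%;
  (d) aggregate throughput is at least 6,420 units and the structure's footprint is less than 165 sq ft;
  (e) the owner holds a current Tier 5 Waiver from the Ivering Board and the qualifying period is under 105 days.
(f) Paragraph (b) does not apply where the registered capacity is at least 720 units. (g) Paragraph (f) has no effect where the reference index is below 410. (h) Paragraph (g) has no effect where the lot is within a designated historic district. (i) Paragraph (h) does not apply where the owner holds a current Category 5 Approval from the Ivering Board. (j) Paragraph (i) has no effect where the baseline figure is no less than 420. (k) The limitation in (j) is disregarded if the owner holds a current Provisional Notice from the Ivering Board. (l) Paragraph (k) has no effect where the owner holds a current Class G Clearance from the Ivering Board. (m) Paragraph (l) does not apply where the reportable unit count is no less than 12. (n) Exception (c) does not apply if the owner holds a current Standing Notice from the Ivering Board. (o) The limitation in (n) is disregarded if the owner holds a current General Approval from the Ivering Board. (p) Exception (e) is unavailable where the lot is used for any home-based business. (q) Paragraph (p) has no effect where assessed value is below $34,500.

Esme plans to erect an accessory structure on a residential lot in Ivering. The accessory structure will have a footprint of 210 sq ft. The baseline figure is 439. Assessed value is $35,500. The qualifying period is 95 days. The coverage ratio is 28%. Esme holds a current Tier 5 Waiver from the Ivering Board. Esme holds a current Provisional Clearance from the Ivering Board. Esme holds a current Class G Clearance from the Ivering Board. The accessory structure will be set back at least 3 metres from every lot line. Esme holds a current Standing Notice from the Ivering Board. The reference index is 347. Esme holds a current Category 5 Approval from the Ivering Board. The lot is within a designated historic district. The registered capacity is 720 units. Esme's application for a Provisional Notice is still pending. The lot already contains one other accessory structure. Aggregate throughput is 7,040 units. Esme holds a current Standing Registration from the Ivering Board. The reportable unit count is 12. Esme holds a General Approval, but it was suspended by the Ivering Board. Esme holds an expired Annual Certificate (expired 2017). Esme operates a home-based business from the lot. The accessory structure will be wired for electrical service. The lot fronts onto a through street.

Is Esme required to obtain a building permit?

Exception (a) fails — there is no Annual Certificate in force.
All of (b)'s requirements are met (a current Provisional Clearance is held; the setback is at least 3 m on every side; a current Standing Registration is held). However, paragraphs (f)–(m) must be considered: (f) operates — the registered capacity is 720 units, meeting the 720 units threshold. (g) would limit (f) — the reference index is 347, below the 410 limit — but (h) sets (g) aside: (h) is engaged — the lot is in a historic district. (i) operates (a current Category 5 Approval is held), but is set aside by (j): (j) operates against (i): the baseline figure is 439, meeting the 420 threshold. (k) is inapplicable (the Provisional Notice is not current), so (j) stands. (b) is therefore removed.
Exception (c) requires that the lot contains no other accessory structure; but the lot already has another accessory structure, so (c) is unavailable.
Exception (d) does not apply: the structure's footprint is 210 sq ft, not less than 165 sq ft.
Exception (e): a current Tier 5 Waiver is held; the qualifying period is 95 days, under the 105 days limit — every condition holds. But applying paragraphs (p)–(q): (p) applies — a home-based business operates on the lot. (q), which would lift (p), is inapplicable — assessed value is $35,500, not below $34,500. (e) is therefore removed.
None of the exceptions is available; § 18 applies in full.

Yes — Esme must obtain a building permit.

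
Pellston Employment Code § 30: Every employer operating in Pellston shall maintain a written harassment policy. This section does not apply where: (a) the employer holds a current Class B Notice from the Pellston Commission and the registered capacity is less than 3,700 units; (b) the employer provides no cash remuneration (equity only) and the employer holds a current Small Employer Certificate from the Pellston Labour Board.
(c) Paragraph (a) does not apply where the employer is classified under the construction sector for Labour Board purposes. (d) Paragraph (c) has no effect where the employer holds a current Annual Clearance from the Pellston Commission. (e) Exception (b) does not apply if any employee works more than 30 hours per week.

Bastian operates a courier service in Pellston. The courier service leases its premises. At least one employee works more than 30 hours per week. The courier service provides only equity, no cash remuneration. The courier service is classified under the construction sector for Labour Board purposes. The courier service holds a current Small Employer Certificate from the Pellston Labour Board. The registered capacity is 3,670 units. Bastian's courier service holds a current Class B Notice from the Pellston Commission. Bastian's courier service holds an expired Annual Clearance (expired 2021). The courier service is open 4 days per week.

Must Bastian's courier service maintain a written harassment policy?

Exception (a)'s conditions are all satisfied: a current Class B Notice is held; the registered capacity is 3,670 units, less than the 3,700 units limit. But applying paragraphs (c)–(d): (c) applies — the courier service is classified under the construction sector. (d) does not operate here (there is no Annual Clearance in force), so (c) stands. Exception (a) does not apply.
All of (b)'s requirements are met (remuneration is equity-only; a current Small Employer Certificate is held). But applying paragraph (e): (e) operates — at least one employee exceeds 30 hours/week. So (b) is unavailable.
No exception applies. The general rule governs.

Yes — Bastian's courier service must maintain a written harassment policy.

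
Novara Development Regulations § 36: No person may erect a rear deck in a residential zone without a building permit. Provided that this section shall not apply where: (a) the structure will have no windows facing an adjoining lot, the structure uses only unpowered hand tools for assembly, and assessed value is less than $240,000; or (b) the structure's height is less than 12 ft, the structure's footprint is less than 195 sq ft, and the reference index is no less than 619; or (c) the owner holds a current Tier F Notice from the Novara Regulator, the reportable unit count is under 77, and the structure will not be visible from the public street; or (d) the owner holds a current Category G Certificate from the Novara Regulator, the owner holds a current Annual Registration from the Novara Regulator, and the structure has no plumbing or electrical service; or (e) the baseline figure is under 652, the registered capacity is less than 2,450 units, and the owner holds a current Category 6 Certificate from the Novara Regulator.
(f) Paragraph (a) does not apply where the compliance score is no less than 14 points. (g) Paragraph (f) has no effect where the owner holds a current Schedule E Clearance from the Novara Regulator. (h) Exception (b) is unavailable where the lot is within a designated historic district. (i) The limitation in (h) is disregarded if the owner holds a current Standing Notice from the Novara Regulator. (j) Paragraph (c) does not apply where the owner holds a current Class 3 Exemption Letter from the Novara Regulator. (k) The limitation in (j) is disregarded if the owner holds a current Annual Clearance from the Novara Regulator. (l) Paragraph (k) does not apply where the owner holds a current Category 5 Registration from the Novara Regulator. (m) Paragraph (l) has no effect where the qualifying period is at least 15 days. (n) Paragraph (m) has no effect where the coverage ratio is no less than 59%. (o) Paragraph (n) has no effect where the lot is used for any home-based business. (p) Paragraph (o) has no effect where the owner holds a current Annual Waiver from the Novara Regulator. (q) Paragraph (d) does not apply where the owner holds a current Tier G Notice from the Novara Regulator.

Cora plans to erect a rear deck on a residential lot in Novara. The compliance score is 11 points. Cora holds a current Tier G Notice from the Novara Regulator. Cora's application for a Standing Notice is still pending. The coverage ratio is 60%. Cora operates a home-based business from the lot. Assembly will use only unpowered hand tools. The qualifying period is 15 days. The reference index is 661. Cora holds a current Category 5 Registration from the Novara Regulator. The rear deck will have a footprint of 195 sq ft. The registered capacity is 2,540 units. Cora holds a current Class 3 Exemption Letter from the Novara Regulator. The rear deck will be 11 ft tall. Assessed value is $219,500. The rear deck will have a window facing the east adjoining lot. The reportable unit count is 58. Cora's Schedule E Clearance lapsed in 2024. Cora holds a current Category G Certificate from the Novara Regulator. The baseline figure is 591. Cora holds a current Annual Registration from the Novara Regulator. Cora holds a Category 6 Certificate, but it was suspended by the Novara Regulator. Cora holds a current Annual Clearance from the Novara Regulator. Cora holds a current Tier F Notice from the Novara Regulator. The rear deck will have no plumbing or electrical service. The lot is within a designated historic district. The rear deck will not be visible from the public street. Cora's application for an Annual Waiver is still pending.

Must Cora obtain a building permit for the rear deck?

No — exception (c) applies; Cora does not need a building permit.

Exception (a) does not apply: a window faces an adjoining lot.
Exception (b) requires that the structure's footprint is less than 195 sq ft; but the structure's footprint is 195 sq ft, not less than 195 sq ft, so (b) is unavailable.
Exception (c): a current Tier F Notice is held; the reportable unit count is 58, under the 77 limit; the structure will not be visible from the street — every condition holds. Applying paragraphs (j)–(p): (j) is triggered (a current Class 3 Exemption Letter is held), but is itself disapplied by (k): (k) operates against (j): a current Annual Clearance is held. (l) applies (a current Category 5 Registration is held), but is itself disapplied by (m): (m) operates against (l): the qualifying period is 15 days, meeting the 15 days threshold. (n) operates (the coverage ratio is 60%, meeting the 59% threshold), but is overridden by (o): (o) operates against (n): a home-based business operates on the lot. (p) is not triggered (there is no Annual Waiver in force), so (o) stands. So (c) applies.
Exception (d)'s conditions are all satisfied: a current Category G Certificate is held; a current Annual Registration is held; there is no plumbing or electrical service. Turning to paragraph (q): (q) operates against (d): a current Tier G Notice is held. Exception (d) does not apply.
Exception (e) fails — the registered capacity is 2,540 units, not less than 2,450 units.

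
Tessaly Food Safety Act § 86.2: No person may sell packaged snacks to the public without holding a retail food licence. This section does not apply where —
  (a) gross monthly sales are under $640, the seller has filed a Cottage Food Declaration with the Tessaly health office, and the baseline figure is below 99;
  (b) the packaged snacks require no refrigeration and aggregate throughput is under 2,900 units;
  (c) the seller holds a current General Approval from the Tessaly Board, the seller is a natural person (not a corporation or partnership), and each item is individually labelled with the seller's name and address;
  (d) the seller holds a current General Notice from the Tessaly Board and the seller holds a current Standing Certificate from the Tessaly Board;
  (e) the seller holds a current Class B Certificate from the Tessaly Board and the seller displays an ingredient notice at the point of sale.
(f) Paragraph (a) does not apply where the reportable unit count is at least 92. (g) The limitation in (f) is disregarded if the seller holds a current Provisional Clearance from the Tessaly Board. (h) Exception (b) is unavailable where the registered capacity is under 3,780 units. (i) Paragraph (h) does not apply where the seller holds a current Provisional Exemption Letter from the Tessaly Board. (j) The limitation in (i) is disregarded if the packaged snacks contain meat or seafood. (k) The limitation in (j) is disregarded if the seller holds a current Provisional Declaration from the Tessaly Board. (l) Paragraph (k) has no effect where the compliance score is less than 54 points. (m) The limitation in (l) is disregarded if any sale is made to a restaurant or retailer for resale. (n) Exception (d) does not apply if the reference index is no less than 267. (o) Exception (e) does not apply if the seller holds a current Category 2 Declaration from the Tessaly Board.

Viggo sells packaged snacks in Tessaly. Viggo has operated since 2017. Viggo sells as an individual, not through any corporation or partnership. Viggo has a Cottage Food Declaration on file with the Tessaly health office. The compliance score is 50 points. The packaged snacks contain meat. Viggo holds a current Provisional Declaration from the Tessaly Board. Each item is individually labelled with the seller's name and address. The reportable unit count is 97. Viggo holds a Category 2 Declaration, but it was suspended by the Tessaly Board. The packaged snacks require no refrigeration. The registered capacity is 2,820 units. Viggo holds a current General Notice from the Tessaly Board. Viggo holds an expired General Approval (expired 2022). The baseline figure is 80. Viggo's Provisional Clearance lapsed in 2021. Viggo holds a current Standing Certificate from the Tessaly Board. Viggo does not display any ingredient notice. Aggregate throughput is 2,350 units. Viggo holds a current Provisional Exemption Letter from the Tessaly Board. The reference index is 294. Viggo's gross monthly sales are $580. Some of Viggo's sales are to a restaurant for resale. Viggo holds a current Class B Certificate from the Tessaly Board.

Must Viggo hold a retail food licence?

No — exception (b) applies; Viggo is not required to hold a retail food licence.

Exception (a): gross monthly sales are $580, under the $640 limit; a Cottage Food Declaration is on file; the baseline figure is 80, below the 99 limit — every condition holds. However, paragraphs (f)–(g) must be considered: (f) is triggered — the reportable unit count is 97, meeting the 92 threshold. (g), which would lift (f), is not engaged — there is no Provisional Clearance in force. So (a) is unavailable.
All of (b)'s requirements are met (the packaged snacks are shelf-stable; aggregate throughput is 2,350 units, under the 2,900 units limit). As to paragraphs (h)–(m): (h) would limit (b) — the registered capacity is 2,820 units, under the 3,780 units limit — but (i) sets (h) aside: (i) operates against (h): a current Provisional Exemption Letter is held. (j) would limit (i) — the packaged snacks contain meat — but (k) sets (j) aside: (k) is engaged — a current Provisional Declaration is held. (l) operates (the compliance score is 50 points, less than the 54 points limit), but yields to (m): (m) operates against (l): some sales are to a restaurant for resale. So (b) applies.
Exception (c) fails — the General Approval is not current.
Exception (d) is satisfied on its face — a current General Notice is held; a current Standing Certificate is held. Turning to paragraph (n): (n) operates against (d): the reference index is 294, meeting the 267 threshold. So (d) is unavailable.
Exception (e) does not apply: no ingredient notice is displayed.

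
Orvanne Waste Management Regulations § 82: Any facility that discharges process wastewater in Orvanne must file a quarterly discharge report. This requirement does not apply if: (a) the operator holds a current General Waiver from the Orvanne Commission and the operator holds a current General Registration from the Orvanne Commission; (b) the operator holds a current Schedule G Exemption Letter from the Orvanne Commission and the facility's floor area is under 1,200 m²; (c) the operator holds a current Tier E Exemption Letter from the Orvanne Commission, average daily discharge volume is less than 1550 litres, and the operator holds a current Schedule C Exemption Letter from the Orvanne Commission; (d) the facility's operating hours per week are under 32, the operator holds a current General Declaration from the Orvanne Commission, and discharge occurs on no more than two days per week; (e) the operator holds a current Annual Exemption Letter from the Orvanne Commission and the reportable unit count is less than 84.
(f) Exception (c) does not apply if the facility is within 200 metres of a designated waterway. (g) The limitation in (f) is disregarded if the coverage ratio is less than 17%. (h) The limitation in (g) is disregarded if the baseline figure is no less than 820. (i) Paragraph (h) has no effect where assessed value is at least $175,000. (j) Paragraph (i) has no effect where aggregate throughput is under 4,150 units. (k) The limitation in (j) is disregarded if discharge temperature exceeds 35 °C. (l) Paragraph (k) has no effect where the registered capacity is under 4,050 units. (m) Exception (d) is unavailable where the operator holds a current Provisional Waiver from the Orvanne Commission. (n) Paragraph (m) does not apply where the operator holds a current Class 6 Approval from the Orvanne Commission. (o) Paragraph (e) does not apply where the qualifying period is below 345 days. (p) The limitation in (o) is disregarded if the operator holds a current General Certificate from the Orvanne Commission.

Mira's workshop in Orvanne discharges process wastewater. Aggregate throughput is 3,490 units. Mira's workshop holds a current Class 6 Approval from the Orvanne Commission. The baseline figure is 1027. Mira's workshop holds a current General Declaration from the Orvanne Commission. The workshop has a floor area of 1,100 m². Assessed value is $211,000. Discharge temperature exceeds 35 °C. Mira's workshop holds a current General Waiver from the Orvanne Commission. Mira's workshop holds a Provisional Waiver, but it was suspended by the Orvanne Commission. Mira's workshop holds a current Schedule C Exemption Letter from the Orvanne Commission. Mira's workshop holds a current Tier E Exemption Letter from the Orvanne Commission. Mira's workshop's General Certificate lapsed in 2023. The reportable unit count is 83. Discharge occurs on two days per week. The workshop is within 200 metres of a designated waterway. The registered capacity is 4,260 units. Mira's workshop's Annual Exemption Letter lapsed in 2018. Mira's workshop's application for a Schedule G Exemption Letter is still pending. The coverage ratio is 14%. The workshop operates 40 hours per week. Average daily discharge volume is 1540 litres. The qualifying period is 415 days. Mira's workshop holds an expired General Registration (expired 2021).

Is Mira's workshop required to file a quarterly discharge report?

Exception (a) does not apply: no current General Registration is held.
Exception (b) does not apply: there is no Schedule G Exemption Letter in force.
Exception (c): a current Tier E Exemption Letter is held; average daily discharge volume is 1540 litres, less than the 1550 litres limit; a current Schedule C Exemption Letter is held — every condition holds. Considering the limiting provisions: (f) applies (the workshop is within 200 m of a designated waterway), but yields to (g): (g) operates against (f): the coverage ratio is 14%, less than the 17% limit. (h) would limit (g) — the baseline figure is 1,027, meeting the 820 threshold — but (i) sets (h) aside: (i) operates — assessed value is $211,000, meeting the $175,000 threshold. (j) operates (aggregate throughput is 3,490 units, under the 4,150 units limit), but is overridden by (k): (k) operates against (j): discharge temperature exceeds 35 °C. (l), which would lift (k), is not triggered — the registered capacity is 4,260 units, not under 4,050 units. So (c) applies.
Exception (d) fails — the facility's operating hours per week are 40, not under 32.
Exception (e) fails — the Annual Exemption Letter is not current.

No — exception (c) applies; Mira's workshop is not required to file a quarterly discharge report.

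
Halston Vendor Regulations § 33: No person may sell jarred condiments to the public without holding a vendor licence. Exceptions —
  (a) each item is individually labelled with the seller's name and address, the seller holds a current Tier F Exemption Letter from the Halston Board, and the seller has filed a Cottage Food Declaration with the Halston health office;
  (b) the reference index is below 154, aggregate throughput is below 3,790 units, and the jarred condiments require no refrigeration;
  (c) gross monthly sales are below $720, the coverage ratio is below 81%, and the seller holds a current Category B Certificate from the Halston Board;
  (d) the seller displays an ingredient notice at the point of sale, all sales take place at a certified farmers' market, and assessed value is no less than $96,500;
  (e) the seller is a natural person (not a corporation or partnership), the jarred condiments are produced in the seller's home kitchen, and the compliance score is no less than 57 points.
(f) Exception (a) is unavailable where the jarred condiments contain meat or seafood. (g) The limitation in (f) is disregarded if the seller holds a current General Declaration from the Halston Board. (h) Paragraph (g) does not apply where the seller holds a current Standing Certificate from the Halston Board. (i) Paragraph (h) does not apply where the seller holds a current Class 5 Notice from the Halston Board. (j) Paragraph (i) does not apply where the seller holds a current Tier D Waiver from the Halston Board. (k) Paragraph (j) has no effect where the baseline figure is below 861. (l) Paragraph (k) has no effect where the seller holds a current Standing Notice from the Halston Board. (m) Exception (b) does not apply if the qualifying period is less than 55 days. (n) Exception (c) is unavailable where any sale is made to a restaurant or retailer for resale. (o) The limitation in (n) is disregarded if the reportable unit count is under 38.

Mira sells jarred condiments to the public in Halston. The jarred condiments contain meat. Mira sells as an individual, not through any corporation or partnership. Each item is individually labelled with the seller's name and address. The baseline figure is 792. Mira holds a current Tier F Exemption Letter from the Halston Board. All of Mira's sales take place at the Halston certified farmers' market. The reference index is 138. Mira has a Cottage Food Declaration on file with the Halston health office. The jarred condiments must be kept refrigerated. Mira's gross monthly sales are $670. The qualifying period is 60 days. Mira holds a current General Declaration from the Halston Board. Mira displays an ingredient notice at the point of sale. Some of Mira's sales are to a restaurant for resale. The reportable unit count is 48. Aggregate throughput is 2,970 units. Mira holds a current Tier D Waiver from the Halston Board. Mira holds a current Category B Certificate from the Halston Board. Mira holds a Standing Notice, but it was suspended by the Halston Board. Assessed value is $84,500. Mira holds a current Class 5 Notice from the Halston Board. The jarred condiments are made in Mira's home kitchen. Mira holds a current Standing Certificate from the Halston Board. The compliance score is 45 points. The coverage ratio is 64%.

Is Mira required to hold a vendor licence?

No — exception (a) applies; Mira is not required to hold a vendor licence.

Exception (a): items are individually labelled; a current Tier F Exemption Letter is held; a Cottage Food Declaration is on file — every condition holds. Considering the limiting provisions: (f) operates (the jarred condiments contain meat), but is overridden by (g): (g) operates against (f): a current General Declaration is held. (h) would limit (g) — a current Standing Certificate is held — but (i) sets (h) aside: (i) operates against (h): a current Class 5 Notice is held. (j) applies (a current Tier D Waiver is held), but yields to (k): (k) operates against (j): the baseline figure is 792, below the 861 limit. (l) is not triggered (the Standing Notice is not current), so (k) stands. (a) remains available.
Exception (b) requires that the jarred condiments require no refrigeration; but the jarred condiments require refrigeration, so (b) is unavailable.
Exception (c)'s conditions are all satisfied: gross monthly sales are $670, below the $720 limit; the coverage ratio is 64%, below the 81% limit; a current Category B Certificate is held. But: (n) operates — some sales are to a restaurant for resale. (o), which would lift (n), is not engaged — the reportable unit count is 48, not under 38. Exception (c) does not apply.
Exception (d) fails — assessed value is $84,500, short of $96,500.
Exception (e) fails — the compliance score is 45 points, short of 57 points.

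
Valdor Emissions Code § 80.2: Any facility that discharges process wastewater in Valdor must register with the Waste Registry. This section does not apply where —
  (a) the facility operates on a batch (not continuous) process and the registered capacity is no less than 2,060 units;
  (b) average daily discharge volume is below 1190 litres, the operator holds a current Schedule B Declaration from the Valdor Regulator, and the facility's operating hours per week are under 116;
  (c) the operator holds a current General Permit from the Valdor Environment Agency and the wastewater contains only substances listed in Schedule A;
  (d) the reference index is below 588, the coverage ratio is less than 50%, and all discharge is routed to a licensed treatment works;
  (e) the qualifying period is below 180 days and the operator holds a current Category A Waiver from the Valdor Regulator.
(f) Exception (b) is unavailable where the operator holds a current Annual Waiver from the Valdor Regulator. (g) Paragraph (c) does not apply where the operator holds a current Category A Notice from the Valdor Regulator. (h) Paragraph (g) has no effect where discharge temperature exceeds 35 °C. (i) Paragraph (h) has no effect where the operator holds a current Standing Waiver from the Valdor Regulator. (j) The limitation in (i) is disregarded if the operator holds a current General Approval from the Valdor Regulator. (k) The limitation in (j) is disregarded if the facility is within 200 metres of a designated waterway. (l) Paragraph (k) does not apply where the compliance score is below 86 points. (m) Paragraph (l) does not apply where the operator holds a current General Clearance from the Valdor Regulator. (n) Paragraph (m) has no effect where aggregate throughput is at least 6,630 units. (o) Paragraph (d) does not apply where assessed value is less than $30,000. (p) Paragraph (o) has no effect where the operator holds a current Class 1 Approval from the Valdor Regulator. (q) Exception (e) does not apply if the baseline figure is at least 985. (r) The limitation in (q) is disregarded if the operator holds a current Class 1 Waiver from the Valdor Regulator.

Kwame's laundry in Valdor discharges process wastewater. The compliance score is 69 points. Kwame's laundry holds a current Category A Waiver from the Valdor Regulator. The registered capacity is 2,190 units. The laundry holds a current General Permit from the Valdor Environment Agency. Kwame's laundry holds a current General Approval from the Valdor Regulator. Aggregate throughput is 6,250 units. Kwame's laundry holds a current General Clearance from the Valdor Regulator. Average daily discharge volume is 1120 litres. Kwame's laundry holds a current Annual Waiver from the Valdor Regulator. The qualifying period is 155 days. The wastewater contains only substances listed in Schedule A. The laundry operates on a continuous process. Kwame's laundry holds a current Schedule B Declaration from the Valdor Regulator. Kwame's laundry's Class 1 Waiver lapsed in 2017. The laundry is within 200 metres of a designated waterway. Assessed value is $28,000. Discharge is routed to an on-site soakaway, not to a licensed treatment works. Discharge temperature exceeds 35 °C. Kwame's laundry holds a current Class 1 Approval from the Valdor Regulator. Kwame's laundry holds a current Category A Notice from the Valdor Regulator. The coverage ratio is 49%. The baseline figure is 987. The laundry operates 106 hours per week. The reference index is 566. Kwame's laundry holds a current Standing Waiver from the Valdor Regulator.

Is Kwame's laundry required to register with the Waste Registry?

Exception (a) requires that the facility operates on a batch (not continuous) process; but the facility operates on a continuous process, so (a) is unavailable.
All of (b)'s requirements are met (average daily discharge volume is 1120 litres, below the 1190 litres limit; a current Schedule B Declaration is held; the facility's operating hours per week are 106, under the 116 limit). But applying paragraph (f): (f) operates — a current Annual Waiver is held. So (b) is unavailable.
Exception (c): a current General Permit is held; the wastewater is Schedule-A-only — every condition holds. Turning to paragraphs (g)–(n): (g) operates against (c): a current Category A Notice is held. (h) would limit (g) — discharge temperature exceeds 35 °C — but (i) sets (h) aside: (i) is engaged — a current Standing Waiver is held. (j) operates (a current General Approval is held), but yields to (k): (k) operates — the laundry is within 200 m of a designated waterway. (l) would limit (k) — the compliance score is 69 points, below the 86 points limit — but (m) sets (l) aside: (m) applies — a current General Clearance is held. (n), which would lift (m), is inapplicable — aggregate throughput is 6,250 units, short of 6,630 units. Exception (c) does not apply.
Exception (d) does not apply: discharge is not routed to a licensed treatment works.
Exception (e): the qualifying period is 155 days, below the 180 days limit; a current Category A Waiver is held — every condition holds. But: (q) is triggered — the baseline figure is 987, meeting the 985 threshold. (r) does not operate here (the Class 1 Waiver is not current), so (q) stands. Exception (e) does not apply.
No exception displaces § 80.2.

Yes — Kwame's laundry must register with the Waste Registry.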